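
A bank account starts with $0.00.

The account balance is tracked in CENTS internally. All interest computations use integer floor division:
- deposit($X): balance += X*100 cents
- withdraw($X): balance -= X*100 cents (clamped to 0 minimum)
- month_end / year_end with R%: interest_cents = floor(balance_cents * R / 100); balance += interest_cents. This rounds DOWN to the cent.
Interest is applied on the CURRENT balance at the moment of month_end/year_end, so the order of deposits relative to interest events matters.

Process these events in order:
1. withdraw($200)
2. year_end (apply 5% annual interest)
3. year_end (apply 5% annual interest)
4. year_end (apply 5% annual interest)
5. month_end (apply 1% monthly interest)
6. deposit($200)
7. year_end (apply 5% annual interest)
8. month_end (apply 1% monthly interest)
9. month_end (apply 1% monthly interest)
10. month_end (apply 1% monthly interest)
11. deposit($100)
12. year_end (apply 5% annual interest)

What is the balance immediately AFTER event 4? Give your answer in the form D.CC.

After 1 (withdraw($200)): balance=$0.00 total_interest=$0.00
After 2 (year_end (apply 5% annual interest)): balance=$0.00 total_interest=$0.00
After 3 (year_end (apply 5% annual interest)): balance=$0.00 total_interest=$0.00
After 4 (year_end (apply 5% annual interest)): balance=$0.00 total_interest=$0.00

Answer: 0.00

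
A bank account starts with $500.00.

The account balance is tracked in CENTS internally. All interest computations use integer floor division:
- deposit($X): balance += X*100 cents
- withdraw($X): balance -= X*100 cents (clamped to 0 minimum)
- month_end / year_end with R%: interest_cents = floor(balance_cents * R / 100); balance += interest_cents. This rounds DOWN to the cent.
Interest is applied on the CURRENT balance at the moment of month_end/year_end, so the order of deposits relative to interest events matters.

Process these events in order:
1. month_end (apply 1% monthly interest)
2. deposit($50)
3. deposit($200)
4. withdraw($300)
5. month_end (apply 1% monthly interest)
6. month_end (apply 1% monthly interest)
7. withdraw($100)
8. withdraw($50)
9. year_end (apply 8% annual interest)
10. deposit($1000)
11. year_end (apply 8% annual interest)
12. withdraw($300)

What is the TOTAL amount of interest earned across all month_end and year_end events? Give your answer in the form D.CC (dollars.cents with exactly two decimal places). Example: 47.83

Answer: 146.41

Derivation:
After 1 (month_end (apply 1% monthly interest)): balance=$505.00 total_interest=$5.00
After 2 (deposit($50)): balance=$555.00 total_interest=$5.00
After 3 (deposit($200)): balance=$755.00 total_interest=$5.00
After 4 (withdraw($300)): balance=$455.00 total_interest=$5.00
After 5 (month_end (apply 1% monthly interest)): balance=$459.55 total_interest=$9.55
After 6 (month_end (apply 1% monthly interest)): balance=$464.14 total_interest=$14.14
After 7 (withdraw($100)): balance=$364.14 total_interest=$14.14
After 8 (withdraw($50)): balance=$314.14 total_interest=$14.14
After 9 (year_end (apply 8% annual interest)): balance=$339.27 total_interest=$39.27
After 10 (deposit($1000)): balance=$1339.27 total_interest=$39.27
After 11 (year_end (apply 8% annual interest)): balance=$1446.41 total_interest=$146.41
After 12 (withdraw($300)): balance=$1146.41 total_interest=$146.41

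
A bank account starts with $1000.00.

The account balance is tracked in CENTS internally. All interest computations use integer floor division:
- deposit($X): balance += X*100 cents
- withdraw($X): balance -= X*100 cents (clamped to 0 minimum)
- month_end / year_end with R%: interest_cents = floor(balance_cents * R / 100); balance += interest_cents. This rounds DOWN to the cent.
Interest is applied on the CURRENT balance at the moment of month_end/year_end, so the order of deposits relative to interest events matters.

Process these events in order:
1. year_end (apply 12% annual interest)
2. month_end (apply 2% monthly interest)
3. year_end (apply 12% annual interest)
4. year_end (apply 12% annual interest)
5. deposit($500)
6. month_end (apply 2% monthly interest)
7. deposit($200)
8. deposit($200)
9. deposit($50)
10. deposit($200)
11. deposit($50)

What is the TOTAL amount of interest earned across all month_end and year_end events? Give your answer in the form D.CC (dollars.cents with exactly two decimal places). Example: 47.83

Answer: 471.67

Derivation:
After 1 (year_end (apply 12% annual interest)): balance=$1120.00 total_interest=$120.00
After 2 (month_end (apply 2% monthly interest)): balance=$1142.40 total_interest=$142.40
After 3 (year_end (apply 12% annual interest)): balance=$1279.48 total_interest=$279.48
After 4 (year_end (apply 12% annual interest)): balance=$1433.01 total_interest=$433.01
After 5 (deposit($500)): balance=$1933.01 total_interest=$433.01
After 6 (month_end (apply 2% monthly interest)): balance=$1971.67 total_interest=$471.67
After 7 (deposit($200)): balance=$2171.67 total_interest=$471.67
After 8 (deposit($200)): balance=$2371.67 total_interest=$471.67
After 9 (deposit($50)): balance=$2421.67 total_interest=$471.67
After 10 (deposit($200)): balance=$2621.67 total_interest=$471.67
After 11 (deposit($50)): balance=$2671.67 total_interest=$471.67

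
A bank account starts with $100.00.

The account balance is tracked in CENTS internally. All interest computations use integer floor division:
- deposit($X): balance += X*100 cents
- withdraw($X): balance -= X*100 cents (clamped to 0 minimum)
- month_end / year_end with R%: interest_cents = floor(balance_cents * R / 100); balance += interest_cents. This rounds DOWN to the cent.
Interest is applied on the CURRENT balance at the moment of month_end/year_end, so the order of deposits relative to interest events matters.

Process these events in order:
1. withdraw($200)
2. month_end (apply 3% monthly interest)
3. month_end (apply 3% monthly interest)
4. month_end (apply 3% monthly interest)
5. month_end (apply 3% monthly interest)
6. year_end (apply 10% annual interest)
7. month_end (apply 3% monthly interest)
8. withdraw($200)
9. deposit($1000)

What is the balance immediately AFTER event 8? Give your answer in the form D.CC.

After 1 (withdraw($200)): balance=$0.00 total_interest=$0.00
After 2 (month_end (apply 3% monthly interest)): balance=$0.00 total_interest=$0.00
After 3 (month_end (apply 3% monthly interest)): balance=$0.00 total_interest=$0.00
After 4 (month_end (apply 3% monthly interest)): balance=$0.00 total_interest=$0.00
After 5 (month_end (apply 3% monthly interest)): balance=$0.00 total_interest=$0.00
After 6 (year_end (apply 10% annual interest)): balance=$0.00 total_interest=$0.00
After 7 (month_end (apply 3% monthly interest)): balance=$0.00 total_interest=$0.00
After 8 (withdraw($200)): balance=$0.00 total_interest=$0.00

Answer: 0.00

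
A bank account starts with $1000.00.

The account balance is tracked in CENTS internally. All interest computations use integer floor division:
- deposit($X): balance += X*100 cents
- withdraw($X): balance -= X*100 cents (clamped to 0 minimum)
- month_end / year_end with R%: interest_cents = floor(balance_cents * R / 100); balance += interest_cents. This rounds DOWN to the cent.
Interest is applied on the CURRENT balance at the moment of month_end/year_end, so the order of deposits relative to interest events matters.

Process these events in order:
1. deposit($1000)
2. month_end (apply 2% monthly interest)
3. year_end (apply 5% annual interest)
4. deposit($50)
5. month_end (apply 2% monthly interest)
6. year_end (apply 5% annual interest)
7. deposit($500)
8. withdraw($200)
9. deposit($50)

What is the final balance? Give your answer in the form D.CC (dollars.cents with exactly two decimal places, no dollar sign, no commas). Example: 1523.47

Answer: 2697.63

Derivation:
After 1 (deposit($1000)): balance=$2000.00 total_interest=$0.00
After 2 (month_end (apply 2% monthly interest)): balance=$2040.00 total_interest=$40.00
After 3 (year_end (apply 5% annual interest)): balance=$2142.00 total_interest=$142.00
After 4 (deposit($50)): balance=$2192.00 total_interest=$142.00
After 5 (month_end (apply 2% monthly interest)): balance=$2235.84 total_interest=$185.84
After 6 (year_end (apply 5% annual interest)): balance=$2347.63 total_interest=$297.63
After 7 (deposit($500)): balance=$2847.63 total_interest=$297.63
After 8 (withdraw($200)): balance=$2647.63 total_interest=$297.63
After 9 (deposit($50)): balance=$2697.63 total_interest=$297.63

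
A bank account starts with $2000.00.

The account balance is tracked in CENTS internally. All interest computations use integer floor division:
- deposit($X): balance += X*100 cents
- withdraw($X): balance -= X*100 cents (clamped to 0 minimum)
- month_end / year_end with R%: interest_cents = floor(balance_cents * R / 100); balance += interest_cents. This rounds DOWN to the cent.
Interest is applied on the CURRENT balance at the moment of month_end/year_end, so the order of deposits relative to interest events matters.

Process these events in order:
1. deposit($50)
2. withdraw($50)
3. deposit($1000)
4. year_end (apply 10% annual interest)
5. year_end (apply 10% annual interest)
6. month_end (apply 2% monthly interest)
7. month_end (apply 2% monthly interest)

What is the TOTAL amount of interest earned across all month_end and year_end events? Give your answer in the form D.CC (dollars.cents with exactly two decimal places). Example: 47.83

Answer: 776.65

Derivation:
After 1 (deposit($50)): balance=$2050.00 total_interest=$0.00
After 2 (withdraw($50)): balance=$2000.00 total_interest=$0.00
After 3 (deposit($1000)): balance=$3000.00 total_interest=$0.00
After 4 (year_end (apply 10% annual interest)): balance=$3300.00 total_interest=$300.00
After 5 (year_end (apply 10% annual interest)): balance=$3630.00 total_interest=$630.00
After 6 (month_end (apply 2% monthly interest)): balance=$3702.60 total_interest=$702.60
After 7 (month_end (apply 2% monthly interest)): balance=$3776.65 total_interest=$776.65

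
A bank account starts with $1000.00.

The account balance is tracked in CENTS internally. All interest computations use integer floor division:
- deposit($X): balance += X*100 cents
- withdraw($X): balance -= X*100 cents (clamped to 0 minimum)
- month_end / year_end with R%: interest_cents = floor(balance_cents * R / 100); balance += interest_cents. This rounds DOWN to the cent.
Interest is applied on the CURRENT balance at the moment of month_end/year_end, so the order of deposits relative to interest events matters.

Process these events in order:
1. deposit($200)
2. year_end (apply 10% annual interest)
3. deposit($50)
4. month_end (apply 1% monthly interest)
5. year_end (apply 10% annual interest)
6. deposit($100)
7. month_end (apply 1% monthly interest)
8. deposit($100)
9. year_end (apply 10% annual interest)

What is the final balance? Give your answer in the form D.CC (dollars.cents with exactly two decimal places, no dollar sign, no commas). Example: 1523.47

Answer: 1912.11

Derivation:
After 1 (deposit($200)): balance=$1200.00 total_interest=$0.00
After 2 (year_end (apply 10% annual interest)): balance=$1320.00 total_interest=$120.00
After 3 (deposit($50)): balance=$1370.00 total_interest=$120.00
After 4 (month_end (apply 1% monthly interest)): balance=$1383.70 total_interest=$133.70
After 5 (year_end (apply 10% annual interest)): balance=$1522.07 total_interest=$272.07
After 6 (deposit($100)): balance=$1622.07 total_interest=$272.07
After 7 (month_end (apply 1% monthly interest)): balance=$1638.29 total_interest=$288.29
After 8 (deposit($100)): balance=$1738.29 total_interest=$288.29
After 9 (year_end (apply 10% annual interest)): balance=$1912.11 total_interest=$462.11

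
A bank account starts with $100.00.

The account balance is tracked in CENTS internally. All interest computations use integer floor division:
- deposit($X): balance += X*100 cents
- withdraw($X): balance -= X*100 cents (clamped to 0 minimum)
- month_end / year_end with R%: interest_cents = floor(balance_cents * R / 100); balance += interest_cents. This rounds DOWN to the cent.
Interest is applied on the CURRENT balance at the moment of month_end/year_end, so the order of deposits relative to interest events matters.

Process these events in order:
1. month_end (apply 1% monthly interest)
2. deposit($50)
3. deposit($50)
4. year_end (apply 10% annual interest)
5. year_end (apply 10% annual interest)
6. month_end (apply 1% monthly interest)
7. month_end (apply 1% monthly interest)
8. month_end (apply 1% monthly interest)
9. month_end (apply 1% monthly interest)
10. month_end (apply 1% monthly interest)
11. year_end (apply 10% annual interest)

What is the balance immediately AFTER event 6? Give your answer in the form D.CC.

After 1 (month_end (apply 1% monthly interest)): balance=$101.00 total_interest=$1.00
After 2 (deposit($50)): balance=$151.00 total_interest=$1.00
After 3 (deposit($50)): balance=$201.00 total_interest=$1.00
After 4 (year_end (apply 10% annual interest)): balance=$221.10 total_interest=$21.10
After 5 (year_end (apply 10% annual interest)): balance=$243.21 total_interest=$43.21
After 6 (month_end (apply 1% monthly interest)): balance=$245.64 total_interest=$45.64

Answer: 245.64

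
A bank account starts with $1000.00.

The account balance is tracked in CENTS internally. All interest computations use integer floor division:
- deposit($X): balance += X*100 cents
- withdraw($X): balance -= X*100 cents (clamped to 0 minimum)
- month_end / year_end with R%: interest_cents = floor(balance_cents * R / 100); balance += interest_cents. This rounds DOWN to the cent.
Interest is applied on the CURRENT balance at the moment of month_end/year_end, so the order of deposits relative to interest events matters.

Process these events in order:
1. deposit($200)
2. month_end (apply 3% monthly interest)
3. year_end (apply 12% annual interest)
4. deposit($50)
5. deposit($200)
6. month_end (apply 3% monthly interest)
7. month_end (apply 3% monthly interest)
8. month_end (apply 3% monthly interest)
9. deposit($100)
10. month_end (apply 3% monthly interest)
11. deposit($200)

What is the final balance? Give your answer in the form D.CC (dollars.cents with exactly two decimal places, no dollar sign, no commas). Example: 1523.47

After 1 (deposit($200)): balance=$1200.00 total_interest=$0.00
After 2 (month_end (apply 3% monthly interest)): balance=$1236.00 total_interest=$36.00
After 3 (year_end (apply 12% annual interest)): balance=$1384.32 total_interest=$184.32
After 4 (deposit($50)): balance=$1434.32 total_interest=$184.32
After 5 (deposit($200)): balance=$1634.32 total_interest=$184.32
After 6 (month_end (apply 3% monthly interest)): balance=$1683.34 total_interest=$233.34
After 7 (month_end (apply 3% monthly interest)): balance=$1733.84 total_interest=$283.84
After 8 (month_end (apply 3% monthly interest)): balance=$1785.85 total_interest=$335.85
After 9 (deposit($100)): balance=$1885.85 total_interest=$335.85
After 10 (month_end (apply 3% monthly interest)): balance=$1942.42 total_interest=$392.42
After 11 (deposit($200)): balance=$2142.42 total_interest=$392.42

Answer: 2142.42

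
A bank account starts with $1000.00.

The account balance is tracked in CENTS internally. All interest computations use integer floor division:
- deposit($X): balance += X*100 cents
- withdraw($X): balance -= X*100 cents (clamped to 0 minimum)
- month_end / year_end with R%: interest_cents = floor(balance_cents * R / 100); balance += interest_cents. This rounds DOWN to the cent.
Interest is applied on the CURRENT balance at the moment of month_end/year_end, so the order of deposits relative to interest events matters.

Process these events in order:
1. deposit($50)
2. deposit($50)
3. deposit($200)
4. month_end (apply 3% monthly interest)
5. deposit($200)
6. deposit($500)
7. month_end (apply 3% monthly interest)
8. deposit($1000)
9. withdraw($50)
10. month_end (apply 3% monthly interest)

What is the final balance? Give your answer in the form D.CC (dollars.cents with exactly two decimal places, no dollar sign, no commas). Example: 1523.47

Answer: 3141.67

Derivation:
After 1 (deposit($50)): balance=$1050.00 total_interest=$0.00
After 2 (deposit($50)): balance=$1100.00 total_interest=$0.00
After 3 (deposit($200)): balance=$1300.00 total_interest=$0.00
After 4 (month_end (apply 3% monthly interest)): balance=$1339.00 total_interest=$39.00
After 5 (deposit($200)): balance=$1539.00 total_interest=$39.00
After 6 (deposit($500)): balance=$2039.00 total_interest=$39.00
After 7 (month_end (apply 3% monthly interest)): balance=$2100.17 total_interest=$100.17
After 8 (deposit($1000)): balance=$3100.17 total_interest=$100.17
After 9 (withdraw($50)): balance=$3050.17 total_interest=$100.17
After 10 (month_end (apply 3% monthly interest)): balance=$3141.67 total_interest=$191.67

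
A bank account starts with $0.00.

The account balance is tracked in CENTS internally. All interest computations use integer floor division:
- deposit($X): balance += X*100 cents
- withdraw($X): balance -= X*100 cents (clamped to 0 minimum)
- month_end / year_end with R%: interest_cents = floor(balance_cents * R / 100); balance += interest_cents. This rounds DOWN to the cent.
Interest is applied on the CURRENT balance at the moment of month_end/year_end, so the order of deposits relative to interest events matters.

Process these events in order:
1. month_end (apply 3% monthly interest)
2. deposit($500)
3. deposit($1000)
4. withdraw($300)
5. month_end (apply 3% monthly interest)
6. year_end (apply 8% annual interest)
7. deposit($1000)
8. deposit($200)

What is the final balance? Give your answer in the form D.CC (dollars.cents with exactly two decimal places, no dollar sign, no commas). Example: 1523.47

Answer: 2534.88

Derivation:
After 1 (month_end (apply 3% monthly interest)): balance=$0.00 total_interest=$0.00
After 2 (deposit($500)): balance=$500.00 total_interest=$0.00
After 3 (deposit($1000)): balance=$1500.00 total_interest=$0.00
After 4 (withdraw($300)): balance=$1200.00 total_interest=$0.00
After 5 (month_end (apply 3% monthly interest)): balance=$1236.00 total_interest=$36.00
After 6 (year_end (apply 8% annual interest)): balance=$1334.88 total_interest=$134.88
After 7 (deposit($1000)): balance=$2334.88 total_interest=$134.88
After 8 (deposit($200)): balance=$2534.88 total_interest=$134.88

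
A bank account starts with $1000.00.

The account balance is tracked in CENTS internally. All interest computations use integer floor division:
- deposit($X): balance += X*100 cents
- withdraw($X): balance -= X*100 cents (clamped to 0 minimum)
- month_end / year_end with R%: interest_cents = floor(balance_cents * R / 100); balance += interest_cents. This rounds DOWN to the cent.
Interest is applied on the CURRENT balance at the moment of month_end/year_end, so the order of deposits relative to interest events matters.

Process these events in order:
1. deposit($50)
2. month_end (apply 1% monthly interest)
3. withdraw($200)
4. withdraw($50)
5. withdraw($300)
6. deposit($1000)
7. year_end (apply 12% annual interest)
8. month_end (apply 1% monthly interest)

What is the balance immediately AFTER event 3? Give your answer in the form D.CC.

After 1 (deposit($50)): balance=$1050.00 total_interest=$0.00
After 2 (month_end (apply 1% monthly interest)): balance=$1060.50 total_interest=$10.50
After 3 (withdraw($200)): balance=$860.50 total_interest=$10.50

Answer: 860.50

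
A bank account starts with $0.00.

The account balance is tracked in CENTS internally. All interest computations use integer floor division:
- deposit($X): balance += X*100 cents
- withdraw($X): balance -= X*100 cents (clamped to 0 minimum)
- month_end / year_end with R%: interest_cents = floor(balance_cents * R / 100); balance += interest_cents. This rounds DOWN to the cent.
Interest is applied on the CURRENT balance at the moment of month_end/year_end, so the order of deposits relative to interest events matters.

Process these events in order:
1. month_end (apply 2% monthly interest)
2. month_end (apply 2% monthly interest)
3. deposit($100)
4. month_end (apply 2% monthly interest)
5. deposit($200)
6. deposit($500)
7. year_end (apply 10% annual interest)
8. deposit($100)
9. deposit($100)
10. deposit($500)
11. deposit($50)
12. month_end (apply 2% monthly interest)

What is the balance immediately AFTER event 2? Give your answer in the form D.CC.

Answer: 0.00

Derivation:
After 1 (month_end (apply 2% monthly interest)): balance=$0.00 total_interest=$0.00
After 2 (month_end (apply 2% monthly interest)): balance=$0.00 total_interest=$0.00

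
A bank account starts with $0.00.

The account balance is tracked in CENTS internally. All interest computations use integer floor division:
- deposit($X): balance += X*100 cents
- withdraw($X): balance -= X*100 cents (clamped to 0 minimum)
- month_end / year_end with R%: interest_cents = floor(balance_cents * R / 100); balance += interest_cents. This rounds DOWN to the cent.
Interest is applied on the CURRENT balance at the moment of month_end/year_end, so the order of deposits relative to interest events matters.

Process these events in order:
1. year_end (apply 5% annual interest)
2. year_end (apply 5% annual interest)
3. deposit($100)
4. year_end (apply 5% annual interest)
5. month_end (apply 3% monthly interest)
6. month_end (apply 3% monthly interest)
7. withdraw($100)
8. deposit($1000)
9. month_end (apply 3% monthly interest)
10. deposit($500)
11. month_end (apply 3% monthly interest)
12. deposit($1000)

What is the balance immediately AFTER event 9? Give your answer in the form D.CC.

After 1 (year_end (apply 5% annual interest)): balance=$0.00 total_interest=$0.00
After 2 (year_end (apply 5% annual interest)): balance=$0.00 total_interest=$0.00
After 3 (deposit($100)): balance=$100.00 total_interest=$0.00
After 4 (year_end (apply 5% annual interest)): balance=$105.00 total_interest=$5.00
After 5 (month_end (apply 3% monthly interest)): balance=$108.15 total_interest=$8.15
After 6 (month_end (apply 3% monthly interest)): balance=$111.39 total_interest=$11.39
After 7 (withdraw($100)): balance=$11.39 total_interest=$11.39
After 8 (deposit($1000)): balance=$1011.39 total_interest=$11.39
After 9 (month_end (apply 3% monthly interest)): balance=$1041.73 total_interest=$41.73

Answer: 1041.73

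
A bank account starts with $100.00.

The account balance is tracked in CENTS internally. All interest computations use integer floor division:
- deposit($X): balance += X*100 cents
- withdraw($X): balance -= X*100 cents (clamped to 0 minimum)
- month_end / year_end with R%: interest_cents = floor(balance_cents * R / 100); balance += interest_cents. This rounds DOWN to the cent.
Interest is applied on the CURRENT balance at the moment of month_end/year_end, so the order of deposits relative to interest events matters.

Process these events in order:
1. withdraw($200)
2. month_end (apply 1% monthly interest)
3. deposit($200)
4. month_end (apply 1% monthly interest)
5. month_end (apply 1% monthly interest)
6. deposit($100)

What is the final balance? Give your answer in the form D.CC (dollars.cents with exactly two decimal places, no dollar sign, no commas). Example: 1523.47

Answer: 304.02

Derivation:
After 1 (withdraw($200)): balance=$0.00 total_interest=$0.00
After 2 (month_end (apply 1% monthly interest)): balance=$0.00 total_interest=$0.00
After 3 (deposit($200)): balance=$200.00 total_interest=$0.00
After 4 (month_end (apply 1% monthly interest)): balance=$202.00 total_interest=$2.00
After 5 (month_end (apply 1% monthly interest)): balance=$204.02 total_interest=$4.02
After 6 (deposit($100)): balance=$304.02 total_interest=$4.02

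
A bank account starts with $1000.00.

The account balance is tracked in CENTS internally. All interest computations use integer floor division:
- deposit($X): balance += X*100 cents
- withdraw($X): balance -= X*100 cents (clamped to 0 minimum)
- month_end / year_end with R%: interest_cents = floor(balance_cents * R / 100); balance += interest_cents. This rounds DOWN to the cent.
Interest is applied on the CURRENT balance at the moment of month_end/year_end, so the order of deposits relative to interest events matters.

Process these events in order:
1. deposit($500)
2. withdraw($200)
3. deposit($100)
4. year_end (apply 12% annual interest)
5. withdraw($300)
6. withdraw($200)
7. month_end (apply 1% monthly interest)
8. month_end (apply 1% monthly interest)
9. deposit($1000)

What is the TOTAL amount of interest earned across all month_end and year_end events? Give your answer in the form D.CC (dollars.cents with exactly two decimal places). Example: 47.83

Answer: 189.46

Derivation:
After 1 (deposit($500)): balance=$1500.00 total_interest=$0.00
After 2 (withdraw($200)): balance=$1300.00 total_interest=$0.00
After 3 (deposit($100)): balance=$1400.00 total_interest=$0.00
After 4 (year_end (apply 12% annual interest)): balance=$1568.00 total_interest=$168.00
After 5 (withdraw($300)): balance=$1268.00 total_interest=$168.00
After 6 (withdraw($200)): balance=$1068.00 total_interest=$168.00
After 7 (month_end (apply 1% monthly interest)): balance=$1078.68 total_interest=$178.68
After 8 (month_end (apply 1% monthly interest)): balance=$1089.46 total_interest=$189.46
After 9 (deposit($1000)): balance=$2089.46 total_interest=$189.46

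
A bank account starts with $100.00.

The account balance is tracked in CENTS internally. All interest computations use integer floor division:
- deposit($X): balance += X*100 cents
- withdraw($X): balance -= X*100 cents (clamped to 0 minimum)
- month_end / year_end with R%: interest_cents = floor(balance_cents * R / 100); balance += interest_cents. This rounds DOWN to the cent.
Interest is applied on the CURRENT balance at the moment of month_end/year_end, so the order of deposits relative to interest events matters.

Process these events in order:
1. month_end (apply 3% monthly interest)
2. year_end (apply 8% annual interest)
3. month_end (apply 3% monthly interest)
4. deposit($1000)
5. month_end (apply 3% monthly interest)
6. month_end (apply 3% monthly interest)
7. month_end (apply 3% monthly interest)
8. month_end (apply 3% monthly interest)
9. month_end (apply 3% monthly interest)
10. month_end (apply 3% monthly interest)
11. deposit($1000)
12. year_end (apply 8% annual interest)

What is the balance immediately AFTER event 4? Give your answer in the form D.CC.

After 1 (month_end (apply 3% monthly interest)): balance=$103.00 total_interest=$3.00
After 2 (year_end (apply 8% annual interest)): balance=$111.24 total_interest=$11.24
After 3 (month_end (apply 3% monthly interest)): balance=$114.57 total_interest=$14.57
After 4 (deposit($1000)): balance=$1114.57 total_interest=$14.57

Answer: 1114.57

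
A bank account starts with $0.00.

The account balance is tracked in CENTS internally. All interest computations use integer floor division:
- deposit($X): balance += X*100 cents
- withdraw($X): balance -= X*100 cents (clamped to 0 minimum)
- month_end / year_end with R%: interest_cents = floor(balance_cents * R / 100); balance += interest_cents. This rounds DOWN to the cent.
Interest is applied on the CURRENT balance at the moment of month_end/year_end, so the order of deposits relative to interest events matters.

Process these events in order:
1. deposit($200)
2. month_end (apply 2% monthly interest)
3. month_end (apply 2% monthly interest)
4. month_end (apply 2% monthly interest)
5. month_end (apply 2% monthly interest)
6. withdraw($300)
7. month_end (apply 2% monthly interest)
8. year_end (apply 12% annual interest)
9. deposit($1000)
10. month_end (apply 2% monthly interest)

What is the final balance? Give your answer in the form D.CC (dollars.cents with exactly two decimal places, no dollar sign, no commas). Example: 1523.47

Answer: 1020.00

Derivation:
After 1 (deposit($200)): balance=$200.00 total_interest=$0.00
After 2 (month_end (apply 2% monthly interest)): balance=$204.00 total_interest=$4.00
After 3 (month_end (apply 2% monthly interest)): balance=$208.08 total_interest=$8.08
After 4 (month_end (apply 2% monthly interest)): balance=$212.24 total_interest=$12.24
After 5 (month_end (apply 2% monthly interest)): balance=$216.48 total_interest=$16.48
After 6 (withdraw($300)): balance=$0.00 total_interest=$16.48
After 7 (month_end (apply 2% monthly interest)): balance=$0.00 total_interest=$16.48
After 8 (year_end (apply 12% annual interest)): balance=$0.00 total_interest=$16.48
After 9 (deposit($1000)): balance=$1000.00 total_interest=$16.48
After 10 (month_end (apply 2% monthly interest)): balance=$1020.00 total_interest=$36.48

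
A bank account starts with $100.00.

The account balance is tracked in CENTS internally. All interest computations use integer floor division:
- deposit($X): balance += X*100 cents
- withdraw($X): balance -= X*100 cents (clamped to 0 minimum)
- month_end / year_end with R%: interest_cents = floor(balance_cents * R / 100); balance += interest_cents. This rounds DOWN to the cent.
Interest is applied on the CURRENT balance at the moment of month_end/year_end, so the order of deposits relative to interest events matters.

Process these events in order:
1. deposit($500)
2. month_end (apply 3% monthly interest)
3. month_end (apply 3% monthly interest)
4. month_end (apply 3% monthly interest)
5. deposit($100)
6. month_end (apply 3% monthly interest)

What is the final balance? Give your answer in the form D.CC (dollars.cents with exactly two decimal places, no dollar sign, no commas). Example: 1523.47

After 1 (deposit($500)): balance=$600.00 total_interest=$0.00
After 2 (month_end (apply 3% monthly interest)): balance=$618.00 total_interest=$18.00
After 3 (month_end (apply 3% monthly interest)): balance=$636.54 total_interest=$36.54
After 4 (month_end (apply 3% monthly interest)): balance=$655.63 total_interest=$55.63
After 5 (deposit($100)): balance=$755.63 total_interest=$55.63
After 6 (month_end (apply 3% monthly interest)): balance=$778.29 total_interest=$78.29

Answer: 778.29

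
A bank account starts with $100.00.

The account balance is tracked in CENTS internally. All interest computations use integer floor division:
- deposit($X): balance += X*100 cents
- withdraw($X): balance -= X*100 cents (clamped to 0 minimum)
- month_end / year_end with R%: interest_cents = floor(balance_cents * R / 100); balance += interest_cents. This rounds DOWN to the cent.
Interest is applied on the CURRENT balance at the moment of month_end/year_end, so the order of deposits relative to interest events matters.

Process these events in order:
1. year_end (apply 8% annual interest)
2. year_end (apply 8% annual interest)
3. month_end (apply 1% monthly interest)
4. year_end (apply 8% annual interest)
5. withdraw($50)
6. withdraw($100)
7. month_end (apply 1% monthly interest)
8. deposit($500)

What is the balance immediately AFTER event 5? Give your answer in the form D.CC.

After 1 (year_end (apply 8% annual interest)): balance=$108.00 total_interest=$8.00
After 2 (year_end (apply 8% annual interest)): balance=$116.64 total_interest=$16.64
After 3 (month_end (apply 1% monthly interest)): balance=$117.80 total_interest=$17.80
After 4 (year_end (apply 8% annual interest)): balance=$127.22 total_interest=$27.22
After 5 (withdraw($50)): balance=$77.22 total_interest=$27.22

Answer: 77.22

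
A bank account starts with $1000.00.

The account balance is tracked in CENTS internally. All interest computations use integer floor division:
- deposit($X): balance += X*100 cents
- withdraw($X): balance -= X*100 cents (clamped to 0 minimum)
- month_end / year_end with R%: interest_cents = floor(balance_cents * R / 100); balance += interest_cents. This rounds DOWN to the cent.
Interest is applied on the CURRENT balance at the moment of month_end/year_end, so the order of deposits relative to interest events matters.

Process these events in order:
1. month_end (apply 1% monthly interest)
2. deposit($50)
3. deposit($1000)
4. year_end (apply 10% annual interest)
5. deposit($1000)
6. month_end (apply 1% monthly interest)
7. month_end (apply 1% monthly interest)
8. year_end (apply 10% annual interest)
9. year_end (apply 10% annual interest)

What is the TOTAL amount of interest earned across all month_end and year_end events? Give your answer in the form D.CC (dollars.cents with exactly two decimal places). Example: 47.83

Answer: 981.28

Derivation:
After 1 (month_end (apply 1% monthly interest)): balance=$1010.00 total_interest=$10.00
After 2 (deposit($50)): balance=$1060.00 total_interest=$10.00
After 3 (deposit($1000)): balance=$2060.00 total_interest=$10.00
After 4 (year_end (apply 10% annual interest)): balance=$2266.00 total_interest=$216.00
After 5 (deposit($1000)): balance=$3266.00 total_interest=$216.00
After 6 (month_end (apply 1% monthly interest)): balance=$3298.66 total_interest=$248.66
After 7 (month_end (apply 1% monthly interest)): balance=$3331.64 total_interest=$281.64
After 8 (year_end (apply 10% annual interest)): balance=$3664.80 total_interest=$614.80
After 9 (year_end (apply 10% annual interest)): balance=$4031.28 total_interest=$981.28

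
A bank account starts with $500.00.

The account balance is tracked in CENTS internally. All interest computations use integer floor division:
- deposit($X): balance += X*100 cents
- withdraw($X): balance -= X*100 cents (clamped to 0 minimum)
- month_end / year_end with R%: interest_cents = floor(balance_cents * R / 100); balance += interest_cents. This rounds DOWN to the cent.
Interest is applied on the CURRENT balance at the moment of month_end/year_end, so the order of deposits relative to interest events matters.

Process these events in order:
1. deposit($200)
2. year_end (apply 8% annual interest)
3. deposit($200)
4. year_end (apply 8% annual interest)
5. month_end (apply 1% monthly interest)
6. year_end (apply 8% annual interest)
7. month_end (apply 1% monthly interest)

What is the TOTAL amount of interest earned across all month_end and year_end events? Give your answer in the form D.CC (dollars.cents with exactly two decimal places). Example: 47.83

Answer: 237.48

Derivation:
After 1 (deposit($200)): balance=$700.00 total_interest=$0.00
After 2 (year_end (apply 8% annual interest)): balance=$756.00 total_interest=$56.00
After 3 (deposit($200)): balance=$956.00 total_interest=$56.00
After 4 (year_end (apply 8% annual interest)): balance=$1032.48 total_interest=$132.48
After 5 (month_end (apply 1% monthly interest)): balance=$1042.80 total_interest=$142.80
After 6 (year_end (apply 8% annual interest)): balance=$1126.22 total_interest=$226.22
After 7 (month_end (apply 1% monthly interest)): balance=$1137.48 total_interest=$237.48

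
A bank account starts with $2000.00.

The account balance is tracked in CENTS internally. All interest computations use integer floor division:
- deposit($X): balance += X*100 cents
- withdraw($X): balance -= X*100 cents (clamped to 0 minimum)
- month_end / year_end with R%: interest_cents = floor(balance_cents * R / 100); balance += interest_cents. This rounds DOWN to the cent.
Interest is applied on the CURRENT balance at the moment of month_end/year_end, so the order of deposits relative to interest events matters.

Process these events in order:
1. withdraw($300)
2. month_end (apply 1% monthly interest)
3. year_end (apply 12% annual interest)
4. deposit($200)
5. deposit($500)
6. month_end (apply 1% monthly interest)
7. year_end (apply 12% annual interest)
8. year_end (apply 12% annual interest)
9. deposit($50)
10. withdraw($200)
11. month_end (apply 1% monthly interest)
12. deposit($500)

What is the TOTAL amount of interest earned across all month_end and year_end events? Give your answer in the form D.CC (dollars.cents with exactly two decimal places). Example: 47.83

After 1 (withdraw($300)): balance=$1700.00 total_interest=$0.00
After 2 (month_end (apply 1% monthly interest)): balance=$1717.00 total_interest=$17.00
After 3 (year_end (apply 12% annual interest)): balance=$1923.04 total_interest=$223.04
After 4 (deposit($200)): balance=$2123.04 total_interest=$223.04
After 5 (deposit($500)): balance=$2623.04 total_interest=$223.04
After 6 (month_end (apply 1% monthly interest)): balance=$2649.27 total_interest=$249.27
After 7 (year_end (apply 12% annual interest)): balance=$2967.18 total_interest=$567.18
After 8 (year_end (apply 12% annual interest)): balance=$3323.24 total_interest=$923.24
After 9 (deposit($50)): balance=$3373.24 total_interest=$923.24
After 10 (withdraw($200)): balance=$3173.24 total_interest=$923.24
After 11 (month_end (apply 1% monthly interest)): balance=$3204.97 total_interest=$954.97
After 12 (deposit($500)): balance=$3704.97 total_interest=$954.97

Answer: 954.97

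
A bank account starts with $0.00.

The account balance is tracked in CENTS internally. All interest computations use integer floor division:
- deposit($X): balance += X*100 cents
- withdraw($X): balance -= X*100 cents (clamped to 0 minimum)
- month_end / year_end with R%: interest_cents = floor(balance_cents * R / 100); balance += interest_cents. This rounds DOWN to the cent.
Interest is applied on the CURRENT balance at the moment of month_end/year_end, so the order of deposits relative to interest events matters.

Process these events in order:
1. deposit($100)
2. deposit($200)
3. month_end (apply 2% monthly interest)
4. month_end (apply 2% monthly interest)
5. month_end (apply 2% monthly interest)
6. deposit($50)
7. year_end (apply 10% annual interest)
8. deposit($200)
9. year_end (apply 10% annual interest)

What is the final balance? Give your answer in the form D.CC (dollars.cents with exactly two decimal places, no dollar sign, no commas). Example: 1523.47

After 1 (deposit($100)): balance=$100.00 total_interest=$0.00
After 2 (deposit($200)): balance=$300.00 total_interest=$0.00
After 3 (month_end (apply 2% monthly interest)): balance=$306.00 total_interest=$6.00
After 4 (month_end (apply 2% monthly interest)): balance=$312.12 total_interest=$12.12
After 5 (month_end (apply 2% monthly interest)): balance=$318.36 total_interest=$18.36
After 6 (deposit($50)): balance=$368.36 total_interest=$18.36
After 7 (year_end (apply 10% annual interest)): balance=$405.19 total_interest=$55.19
After 8 (deposit($200)): balance=$605.19 total_interest=$55.19
After 9 (year_end (apply 10% annual interest)): balance=$665.70 total_interest=$115.70

Answer: 665.70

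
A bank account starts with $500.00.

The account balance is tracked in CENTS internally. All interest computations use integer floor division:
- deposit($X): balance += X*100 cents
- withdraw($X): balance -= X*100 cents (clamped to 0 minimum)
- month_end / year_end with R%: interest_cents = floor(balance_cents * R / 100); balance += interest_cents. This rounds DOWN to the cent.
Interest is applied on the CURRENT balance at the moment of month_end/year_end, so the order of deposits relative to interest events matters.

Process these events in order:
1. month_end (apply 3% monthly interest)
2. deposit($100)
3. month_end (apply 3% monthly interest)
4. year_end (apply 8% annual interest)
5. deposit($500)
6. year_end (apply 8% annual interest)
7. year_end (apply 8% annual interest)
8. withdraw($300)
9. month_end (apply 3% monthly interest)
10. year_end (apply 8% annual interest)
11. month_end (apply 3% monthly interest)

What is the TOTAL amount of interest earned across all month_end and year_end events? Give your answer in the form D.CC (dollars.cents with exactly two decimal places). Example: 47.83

After 1 (month_end (apply 3% monthly interest)): balance=$515.00 total_interest=$15.00
After 2 (deposit($100)): balance=$615.00 total_interest=$15.00
After 3 (month_end (apply 3% monthly interest)): balance=$633.45 total_interest=$33.45
After 4 (year_end (apply 8% annual interest)): balance=$684.12 total_interest=$84.12
After 5 (deposit($500)): balance=$1184.12 total_interest=$84.12
After 6 (year_end (apply 8% annual interest)): balance=$1278.84 total_interest=$178.84
After 7 (year_end (apply 8% annual interest)): balance=$1381.14 total_interest=$281.14
After 8 (withdraw($300)): balance=$1081.14 total_interest=$281.14
After 9 (month_end (apply 3% monthly interest)): balance=$1113.57 total_interest=$313.57
After 10 (year_end (apply 8% annual interest)): balance=$1202.65 total_interest=$402.65
After 11 (month_end (apply 3% monthly interest)): balance=$1238.72 total_interest=$438.72

Answer: 438.72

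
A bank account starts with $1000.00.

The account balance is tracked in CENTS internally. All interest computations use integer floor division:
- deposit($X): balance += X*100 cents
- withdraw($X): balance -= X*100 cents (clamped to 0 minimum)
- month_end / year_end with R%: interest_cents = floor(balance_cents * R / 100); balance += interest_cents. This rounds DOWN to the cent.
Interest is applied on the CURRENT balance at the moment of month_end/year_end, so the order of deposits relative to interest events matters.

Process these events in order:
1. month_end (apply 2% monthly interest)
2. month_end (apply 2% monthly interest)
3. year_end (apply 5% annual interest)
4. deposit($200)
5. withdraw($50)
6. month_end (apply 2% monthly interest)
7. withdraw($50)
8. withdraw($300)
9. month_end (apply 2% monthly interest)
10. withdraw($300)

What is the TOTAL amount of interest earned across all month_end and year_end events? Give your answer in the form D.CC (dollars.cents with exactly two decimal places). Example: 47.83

After 1 (month_end (apply 2% monthly interest)): balance=$1020.00 total_interest=$20.00
After 2 (month_end (apply 2% monthly interest)): balance=$1040.40 total_interest=$40.40
After 3 (year_end (apply 5% annual interest)): balance=$1092.42 total_interest=$92.42
After 4 (deposit($200)): balance=$1292.42 total_interest=$92.42
After 5 (withdraw($50)): balance=$1242.42 total_interest=$92.42
After 6 (month_end (apply 2% monthly interest)): balance=$1267.26 total_interest=$117.26
After 7 (withdraw($50)): balance=$1217.26 total_interest=$117.26
After 8 (withdraw($300)): balance=$917.26 total_interest=$117.26
After 9 (month_end (apply 2% monthly interest)): balance=$935.60 total_interest=$135.60
After 10 (withdraw($300)): balance=$635.60 total_interest=$135.60

Answer: 135.60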